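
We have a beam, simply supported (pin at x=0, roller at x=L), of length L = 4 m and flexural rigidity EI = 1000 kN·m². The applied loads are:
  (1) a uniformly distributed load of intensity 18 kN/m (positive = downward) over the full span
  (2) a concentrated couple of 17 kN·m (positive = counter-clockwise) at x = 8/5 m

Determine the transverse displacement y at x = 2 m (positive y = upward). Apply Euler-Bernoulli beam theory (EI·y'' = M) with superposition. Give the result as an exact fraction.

Load 1 — uniform load w=18 kN/m over full span:
  y_1 = -wx(L³-2Lx²+x³)/(24EI) = -18·2·(4³-2·4·2²+2³)/(24·1000) = -3/50 m
Load 2 — applied couple M₀=17 kN·m at a=8/5 m (b=L-a=12/5):
  y_2 = (M₀x³/(6L)-M₀(x-a)²/2+C₁x)/EI  [x>a] with C₁=M₀(3b²-L²)/(6L)=68/75 = (17·2³/(6·4)-17·(2-(8/5))²/2+(68/75)·2)/1000 = 153/25000 m
Superposition: y = Σ y_i = -1347/25000 m ≈ -0.053880 m

y(2) = -1347/25000 m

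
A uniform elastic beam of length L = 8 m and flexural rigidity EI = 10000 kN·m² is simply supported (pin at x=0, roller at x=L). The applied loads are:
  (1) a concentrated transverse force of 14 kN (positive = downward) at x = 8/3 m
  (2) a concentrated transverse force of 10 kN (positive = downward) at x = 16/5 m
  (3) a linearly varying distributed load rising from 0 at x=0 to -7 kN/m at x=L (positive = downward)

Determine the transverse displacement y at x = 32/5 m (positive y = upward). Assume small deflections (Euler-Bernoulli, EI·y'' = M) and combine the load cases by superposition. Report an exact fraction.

Load 1 — point force P=14 kN at a=8/3 m (b=L-a=16/3):
  y_1 = -Pa(L-x)(2Lx-a²-x²)/(6LEI)  [x>a] = -14·(8/3)·(8-(32/5))·(2·8·(32/5)-(8/3)²-(32/5)²)/(6·8·10000) = -42784/6328125 m
Load 2 — point force P=10 kN at a=16/5 m (b=L-a=24/5):
  y_2 = -Pa(L-x)(2Lx-a²-x²)/(6LEI)  [x>a] = -10·(16/5)·(8-(32/5))·(2·8·(32/5)-(16/5)²-(32/5)²)/(6·8·10000) = -256/46875 m
Load 3 — triangular load w₀=-7 kN/m (0→w₀ over full span):
  y_3 = -w₀x(7L⁴-10L²x²+3x⁴)/(360LEI) = -(-7)·(32/5)·(7·8⁴-10·8²·(32/5)²+3·(32/5)⁴)/(360·8·10000) = 113792/9765625 m
Superposition: y = Σ y_i = -450848/791015625 m ≈ -0.000570 m

y(32/5) = -450848/791015625 m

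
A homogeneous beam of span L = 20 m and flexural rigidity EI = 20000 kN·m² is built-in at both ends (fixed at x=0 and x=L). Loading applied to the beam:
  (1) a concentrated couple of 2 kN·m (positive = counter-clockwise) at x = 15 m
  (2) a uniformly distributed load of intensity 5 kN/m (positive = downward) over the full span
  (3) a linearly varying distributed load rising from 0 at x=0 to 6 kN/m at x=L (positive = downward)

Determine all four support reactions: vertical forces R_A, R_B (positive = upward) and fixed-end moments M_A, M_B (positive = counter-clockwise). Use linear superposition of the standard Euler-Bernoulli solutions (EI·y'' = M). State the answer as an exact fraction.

Load 1 — applied couple M₀=2 kN·m at a=15 m (b=L-a=5):
  R_A = 6M₀ab/L³ = 6·2·15·5/20³ = 9/80 kN
  M_A = M₀b(2a-b)/L² = 2·5·(2·15-5)/20² = 5/8 kN·m
  R_B = -6M₀ab/L³ = -6·2·15·5/20³ = -9/80 kN
  M_B = M₀a(2b-a)/L² = 2·15·(2·5-15)/20² = -3/8 kN·m
Load 2 — uniform load w=5 kN/m over full span:
  R_A = wL/2 = 5·20/2 = 50 kN
  M_A = wL²/12 = 5·20²/12 = 500/3 kN·m
  R_B = wL/2 = 5·20/2 = 50 kN
  M_B = -wL²/12 = -5·20²/12 = -500/3 kN·m
Load 3 — triangular load w₀=6 kN/m (0→w₀ over full span):
  R_A = 3w₀L/20 = 3·6·20/20 = 18 kN
  M_A = w₀L²/30 = 6·20²/30 = 80 kN·m
  R_B = 7w₀L/20 = 7·6·20/20 = 42 kN
  M_B = -w₀L²/20 = -6·20²/20 = -120 kN·m
Superposition: R_A = 5449/80 kN, M_A = 5935/24 kN·m, R_B = 7351/80 kN, M_B = -6889/24 kN·m

R_A = 5449/80 kN, M_A = 5935/24 kN·m, R_B = 7351/80 kN, M_B = -6889/24 kN·m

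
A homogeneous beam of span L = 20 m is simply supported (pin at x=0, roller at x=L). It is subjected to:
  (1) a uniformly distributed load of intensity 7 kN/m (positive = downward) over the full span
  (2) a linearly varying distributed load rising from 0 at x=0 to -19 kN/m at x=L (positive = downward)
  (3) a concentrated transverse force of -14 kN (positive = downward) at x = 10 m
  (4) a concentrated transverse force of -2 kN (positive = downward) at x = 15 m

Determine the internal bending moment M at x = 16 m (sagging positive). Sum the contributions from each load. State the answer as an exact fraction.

Load 1 — uniform load w=7 kN/m over full span:
  M_1 = wx(L-x)/2 = 7·16·(20-16)/2 = 224 kN·m
Load 2 — triangular load w₀=-19 kN/m (0→w₀ over full span):
  M_2 = w₀Lx/6 - w₀x³/(6L) = (-19)·20·16/6 - (-19)·16³/(6·20) = -1824/5 kN·m
Load 3 — point force P=-14 kN at a=10 m (b=L-a=10):
  M_3 = Pa(L-x)/L  [x>a] = (-14)·10·(20-16)/20 = -28 kN·m
Load 4 — point force P=-2 kN at a=15 m (b=L-a=5):
  M_4 = Pa(L-x)/L  [x>a] = (-2)·15·(20-16)/20 = -6 kN·m
Superposition: M = Σ M_i = -874/5 kN·m ≈ -174.800000 kN·m

M(16) = -874/5 kN·m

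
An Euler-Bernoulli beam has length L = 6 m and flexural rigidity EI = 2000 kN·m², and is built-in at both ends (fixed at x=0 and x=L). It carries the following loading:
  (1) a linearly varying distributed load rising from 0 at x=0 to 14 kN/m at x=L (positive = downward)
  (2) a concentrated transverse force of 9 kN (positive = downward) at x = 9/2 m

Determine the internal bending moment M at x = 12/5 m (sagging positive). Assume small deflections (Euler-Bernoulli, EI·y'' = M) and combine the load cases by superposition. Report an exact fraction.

Load 1 — triangular load w₀=14 kN/m (0→w₀ over full span):
  M_1 = 3w₀Lx/20 - w₀L²/30 - w₀x³/(6L) = 3·14·6·(12/5)/20 - 14·6²/30 - 14·(12/5)³/(6·6) = 1008/125 kN·m
Load 2 — point force P=9 kN at a=9/2 m (b=L-a=3/2):
  M_2 = Pb²(3a+b)x/L³ - Pab²/L²  [x≤a] = 9·(3/2)²·(3·(9/2)+(3/2))·(12/5)/6³ - 9·(9/2)·(3/2)²/6² = 27/32 kN·m
Superposition: M = Σ M_i = 35631/4000 kN·m ≈ 8.907750 kN·m

M(12/5) = 35631/4000 kN·m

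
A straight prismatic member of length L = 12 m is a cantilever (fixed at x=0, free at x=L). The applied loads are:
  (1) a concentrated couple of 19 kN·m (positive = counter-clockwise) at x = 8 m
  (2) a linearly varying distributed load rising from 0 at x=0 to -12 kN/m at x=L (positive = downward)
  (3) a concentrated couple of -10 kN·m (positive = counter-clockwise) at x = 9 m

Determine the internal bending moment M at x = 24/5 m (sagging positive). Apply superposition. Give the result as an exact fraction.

Load 1 — applied couple M₀=19 kN·m at a=8 m (b=L-a=4):
  M_1 = M₀  [x≤a] = 19 = 19 kN·m
Load 2 — triangular load w₀=-12 kN/m (0→w₀ over full span):
  M_2 = w₀Lx/2 - w₀L²/3 - w₀x³/(6L) = (-12)·12·(24/5)/2 - (-12)·12²/3 - (-12)·(24/5)³/(6·12) = 31104/125 kN·m
Load 3 — applied couple M₀=-10 kN·m at a=9 m (b=L-a=3):
  M_3 = M₀  [x≤a] = (-10) = -10 kN·m
Superposition: M = Σ M_i = 32229/125 kN·m ≈ 257.832000 kN·m

M(24/5) = 32229/125 kN·m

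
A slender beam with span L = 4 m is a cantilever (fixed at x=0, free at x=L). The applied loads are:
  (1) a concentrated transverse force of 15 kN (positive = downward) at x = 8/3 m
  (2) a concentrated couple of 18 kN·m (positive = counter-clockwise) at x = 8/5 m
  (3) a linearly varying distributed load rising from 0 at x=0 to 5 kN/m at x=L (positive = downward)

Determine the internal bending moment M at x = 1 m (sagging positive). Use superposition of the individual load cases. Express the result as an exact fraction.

Load 1 — point force P=15 kN at a=8/3 m (b=L-a=4/3):
  M_1 = -P(a-x)  [x≤a] = -15·((8/3)-1) = -25 kN·m
Load 2 — applied couple M₀=18 kN·m at a=8/5 m (b=L-a=12/5):
  M_2 = M₀  [x≤a] = 18 = 18 kN·m
Load 3 — triangular load w₀=5 kN/m (0→w₀ over full span):
  M_3 = w₀Lx/2 - w₀L²/3 - w₀x³/(6L) = 5·4·1/2 - 5·4²/3 - 5·1³/(6·4) = -135/8 kN·m
Superposition: M = Σ M_i = -191/8 kN·m ≈ -23.875000 kN·m

M(1) = -191/8 kN·m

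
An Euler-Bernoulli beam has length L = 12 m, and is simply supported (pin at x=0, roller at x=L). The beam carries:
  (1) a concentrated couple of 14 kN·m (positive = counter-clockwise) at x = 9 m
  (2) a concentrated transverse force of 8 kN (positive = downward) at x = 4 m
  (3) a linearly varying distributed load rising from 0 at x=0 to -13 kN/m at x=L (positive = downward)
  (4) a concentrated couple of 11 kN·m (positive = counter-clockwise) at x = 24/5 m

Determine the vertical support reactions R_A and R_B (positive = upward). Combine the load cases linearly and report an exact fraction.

R_A = -223/12 kN, R_B = -617/12 kN

Load 1 — applied couple M₀=14 kN·m at a=9 m (b=L-a=3):
  R_A = M₀/L = 14/12 = 7/6 kN
  R_B = -M₀/L = -14/12 = -7/6 kN
Load 2 — point force P=8 kN at a=4 m (b=L-a=8):
  R_A = Pb/L = 8·8/12 = 16/3 kN
  R_B = Pa/L = 8·4/12 = 8/3 kN
Load 3 — triangular load w₀=-13 kN/m (0→w₀ over full span):
  R_A = w₀L/6 = (-13)·12/6 = -26 kN
  R_B = w₀L/3 = (-13)·12/3 = -52 kN
Load 4 — applied couple M₀=11 kN·m at a=24/5 m (b=L-a=36/5):
  R_A = M₀/L = 11/12 kN
  R_B = -M₀/L = -11/12 kN
Superposition: R_A = -223/12 kN, R_B = -617/12 kN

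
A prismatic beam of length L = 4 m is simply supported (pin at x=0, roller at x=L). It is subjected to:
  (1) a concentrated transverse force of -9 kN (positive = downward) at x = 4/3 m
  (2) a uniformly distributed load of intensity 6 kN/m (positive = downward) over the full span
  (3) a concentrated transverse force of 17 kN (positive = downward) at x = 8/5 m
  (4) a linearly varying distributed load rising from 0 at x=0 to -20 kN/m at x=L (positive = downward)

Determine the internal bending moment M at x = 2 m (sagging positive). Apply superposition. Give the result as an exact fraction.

Load 1 — point force P=-9 kN at a=4/3 m (b=L-a=8/3):
  M_1 = Pa(L-x)/L  [x>a] = (-9)·(4/3)·(4-2)/4 = -6 kN·m
Load 2 — uniform load w=6 kN/m over full span:
  M_2 = wx(L-x)/2 = 6·2·(4-2)/2 = 12 kN·m
Load 3 — point force P=17 kN at a=8/5 m (b=L-a=12/5):
  M_3 = Pa(L-x)/L  [x>a] = 17·(8/5)·(4-2)/4 = 68/5 kN·m
Load 4 — triangular load w₀=-20 kN/m (0→w₀ over full span):
  M_4 = w₀Lx/6 - w₀x³/(6L) = (-20)·4·2/6 - (-20)·2³/(6·4) = -20 kN·m
Superposition: M = Σ M_i = -2/5 kN·m ≈ -0.400000 kN·m

M(2) = -2/5 kN·m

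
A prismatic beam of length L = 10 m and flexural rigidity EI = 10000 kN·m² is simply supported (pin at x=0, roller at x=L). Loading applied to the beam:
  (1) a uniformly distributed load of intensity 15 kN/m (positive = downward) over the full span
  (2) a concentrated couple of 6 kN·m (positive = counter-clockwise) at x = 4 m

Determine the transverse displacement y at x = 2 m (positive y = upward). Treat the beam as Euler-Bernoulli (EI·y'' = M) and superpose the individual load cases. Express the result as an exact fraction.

Load 1 — uniform load w=15 kN/m over full span:
  y_1 = -wx(L³-2Lx²+x³)/(24EI) = -15·2·(10³-2·10·2²+2³)/(24·10000) = -29/250 m
Load 2 — applied couple M₀=6 kN·m at a=4 m (b=L-a=6):
  y_2 = (M₀x³/(6L)+C₁x)/EI  [x≤a] with C₁=M₀(3b²-L²)/(6L)=4/5 = (6·2³/(6·10)+(4/5)·2)/10000 = 3/12500 m
Superposition: y = Σ y_i = -1447/12500 m ≈ -0.115760 m

y(2) = -1447/12500 m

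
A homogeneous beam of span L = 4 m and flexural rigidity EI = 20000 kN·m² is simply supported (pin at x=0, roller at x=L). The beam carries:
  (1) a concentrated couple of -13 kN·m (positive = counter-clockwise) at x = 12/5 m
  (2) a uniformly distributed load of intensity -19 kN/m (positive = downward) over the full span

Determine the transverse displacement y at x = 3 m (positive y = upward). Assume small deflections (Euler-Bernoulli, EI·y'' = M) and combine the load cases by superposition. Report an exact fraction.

y(3) = 1159/500000 m

Load 1 — applied couple M₀=-13 kN·m at a=12/5 m (b=L-a=8/5):
  y_1 = (M₀x³/(6L)-M₀(x-a)²/2+C₁x)/EI  [x>a] with C₁=M₀(3b²-L²)/(6L)=338/75 = ((-13)·3³/(6·4)-(-13)·(3-(12/5))²/2+(338/75)·3)/20000 = 247/4000000 m
Load 2 — uniform load w=-19 kN/m over full span:
  y_2 = -wx(L³-2Lx²+x³)/(24EI) = -(-19)·3·(4³-2·4·3²+3³)/(24·20000) = 361/160000 m
Superposition: y = Σ y_i = 1159/500000 m ≈ 0.002318 m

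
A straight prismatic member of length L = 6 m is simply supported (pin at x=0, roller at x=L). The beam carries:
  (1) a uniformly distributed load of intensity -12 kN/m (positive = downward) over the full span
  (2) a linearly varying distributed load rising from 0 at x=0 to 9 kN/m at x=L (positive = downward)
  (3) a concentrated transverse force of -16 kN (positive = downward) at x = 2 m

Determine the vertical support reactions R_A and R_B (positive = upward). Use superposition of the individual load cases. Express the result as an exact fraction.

Load 1 — uniform load w=-12 kN/m over full span:
  R_A = wL/2 = (-12)·6/2 = -36 kN
  R_B = wL/2 = (-12)·6/2 = -36 kN
Load 2 — triangular load w₀=9 kN/m (0→w₀ over full span):
  R_A = w₀L/6 = 9·6/6 = 9 kN
  R_B = w₀L/3 = 9·6/3 = 18 kN
Load 3 — point force P=-16 kN at a=2 m (b=L-a=4):
  R_A = Pb/L = (-16)·4/6 = -32/3 kN
  R_B = Pa/L = (-16)·2/6 = -16/3 kN
Superposition: R_A = -113/3 kN, R_B = -70/3 kN

R_A = -113/3 kN, R_B = -70/3 kN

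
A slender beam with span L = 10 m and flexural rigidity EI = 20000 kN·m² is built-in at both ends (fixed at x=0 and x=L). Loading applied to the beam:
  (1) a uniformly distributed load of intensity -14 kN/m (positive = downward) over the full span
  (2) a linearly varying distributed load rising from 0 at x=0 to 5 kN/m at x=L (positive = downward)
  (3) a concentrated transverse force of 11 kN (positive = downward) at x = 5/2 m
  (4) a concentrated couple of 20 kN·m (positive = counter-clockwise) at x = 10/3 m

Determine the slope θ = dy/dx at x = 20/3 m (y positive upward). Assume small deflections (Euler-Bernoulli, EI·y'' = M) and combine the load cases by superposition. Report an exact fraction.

θ(20/3) = -2791/777600 rad

Load 1 — uniform load w=-14 kN/m over full span:
  θ_1 = -wx(L-x)(L-2x)/(12EI) = -(-14)·(20/3)·(10-(20/3))·(10-2·(20/3))/(12·20000) = -7/1620 rad
Load 2 — triangular load w₀=5 kN/m (0→w₀ over full span):
  θ_2 = -w₀(2x(L-x)(L-2x)(x+2L)+x²(L-x)²)/(120LEI) = -5·(2·(20/3)·(10-(20/3))·(10-2·(20/3))·((20/3)+2·10)+(20/3)²·(10-(20/3))²)/(120·10·20000) = 7/9720 rad
Load 3 — point force P=11 kN at a=5/2 m (b=L-a=15/2):
  θ_3 = Pa²(L-x)(2bL-(3b+a)(L-x))/(2L³EI)  [x>a] = 11·(5/2)²·(10-(20/3))·(2·(15/2)·10-(3·(15/2)+(5/2))·(10-(20/3)))/(2·10³·20000) = 11/28800 rad
Load 4 — applied couple M₀=20 kN·m at a=10/3 m (b=L-a=20/3):
  θ_4 = (R_Ax²/2 - M_Ax - M₀(x-a))/EI  [x>a] with R_A=8/3, M_A=0 = ((8/3)·(20/3)²/2 - 0·(20/3) - 20·((20/3)-(10/3)))/20000 = -1/2700 rad
Superposition: θ = Σ θ_i = -2791/777600 rad ≈ -0.003589 rad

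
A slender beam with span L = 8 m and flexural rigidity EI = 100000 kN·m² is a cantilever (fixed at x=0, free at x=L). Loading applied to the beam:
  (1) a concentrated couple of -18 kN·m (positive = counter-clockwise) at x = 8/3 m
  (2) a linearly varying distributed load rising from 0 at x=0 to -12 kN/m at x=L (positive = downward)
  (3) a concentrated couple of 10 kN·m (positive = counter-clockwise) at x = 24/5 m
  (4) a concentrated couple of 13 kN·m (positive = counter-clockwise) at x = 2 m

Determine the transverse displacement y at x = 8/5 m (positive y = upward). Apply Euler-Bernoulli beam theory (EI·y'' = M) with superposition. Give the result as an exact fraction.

y(8/5) = 147189/48828125 m

Load 1 — applied couple M₀=-18 kN·m at a=8/3 m (b=L-a=16/3):
  y_1 = M₀x²/(2EI)  [x≤a] = (-18)·(8/5)²/(2·100000) = -18/78125 m
Load 2 — triangular load w₀=-12 kN/m (0→w₀ over full span):
  y_2 = (w₀Lx³/12-w₀L²x²/6-w₀x⁵/(120L))/EI = ((-12)·8·(8/5)³/12-(-12)·8²·(8/5)²/6-(-12)·(8/5)⁵/(120·8))/100000 = 144064/48828125 m
Load 3 — applied couple M₀=10 kN·m at a=24/5 m (b=L-a=16/5):
  y_3 = M₀x²/(2EI)  [x≤a] = 10·(8/5)²/(2·100000) = 2/15625 m
Load 4 — applied couple M₀=13 kN·m at a=2 m (b=L-a=6):
  y_4 = M₀x²/(2EI)  [x≤a] = 13·(8/5)²/(2·100000) = 13/78125 m
Superposition: y = Σ y_i = 147189/48828125 m ≈ 0.003014 m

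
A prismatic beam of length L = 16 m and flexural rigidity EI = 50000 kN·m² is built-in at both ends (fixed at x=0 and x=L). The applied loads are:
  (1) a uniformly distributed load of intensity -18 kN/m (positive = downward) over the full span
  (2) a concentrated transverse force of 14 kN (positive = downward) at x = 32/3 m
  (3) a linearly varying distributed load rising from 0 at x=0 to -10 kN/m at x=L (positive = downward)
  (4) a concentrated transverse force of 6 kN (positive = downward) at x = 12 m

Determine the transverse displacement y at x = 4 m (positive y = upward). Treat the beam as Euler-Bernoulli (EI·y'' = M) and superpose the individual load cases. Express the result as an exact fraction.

Load 1 — uniform load w=-18 kN/m over full span:
  y_1 = -wx²(L-x)²/(24EI) = -(-18)·4²·(16-4)²/(24·50000) = 108/3125 m
Load 2 — point force P=14 kN at a=32/3 m (b=L-a=16/3):
  y_2 = -Pb²x²(3aL-(3a+b)x)/(6L³EI)  [x≤a] = -14·(16/3)²·4²·(3·(32/3)·16-(3·(32/3)+(16/3))·4)/(6·16³·50000) = -476/253125 m
Load 3 — triangular load w₀=-10 kN/m (0→w₀ over full span):
  y_3 = -w₀x²(L-x)²(x+2L)/(120LEI) = -(-10)·4²·(16-4)²·(4+2·16)/(120·16·50000) = 27/3125 m
Load 4 — point force P=6 kN at a=12 m (b=L-a=4):
  y_4 = -Pb²x²(3aL-(3a+b)x)/(6L³EI)  [x≤a] = -6·4²·4²·(3·12·16-(3·12+4)·4)/(6·16³·50000) = -13/25000 m
Superposition: y = Σ y_i = 82619/2025000 m ≈ 0.040800 m

y(4) = 82619/2025000 m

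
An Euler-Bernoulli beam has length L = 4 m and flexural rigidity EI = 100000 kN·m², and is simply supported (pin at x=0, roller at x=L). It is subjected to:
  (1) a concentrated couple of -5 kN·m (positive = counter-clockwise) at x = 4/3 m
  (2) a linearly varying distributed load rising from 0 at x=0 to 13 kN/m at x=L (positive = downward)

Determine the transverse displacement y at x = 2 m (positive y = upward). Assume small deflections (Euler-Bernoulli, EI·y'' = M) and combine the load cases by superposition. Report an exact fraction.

Load 1 — applied couple M₀=-5 kN·m at a=4/3 m (b=L-a=8/3):
  y_1 = (M₀x³/(6L)-M₀(x-a)²/2+C₁x)/EI  [x>a] with C₁=M₀(3b²-L²)/(6L)=-10/9 = ((-5)·2³/(6·4)-(-5)·(2-(4/3))²/2+(-10/9)·2)/100000 = -1/36000 m
Load 2 — triangular load w₀=13 kN/m (0→w₀ over full span):
  y_2 = -w₀x(7L⁴-10L²x²+3x⁴)/(360LEI) = -13·2·(7·4⁴-10·4²·2²+3·2⁴)/(360·4·100000) = -13/60000 m
Superposition: y = Σ y_i = -11/45000 m ≈ -0.000244 m

y(2) = -11/45000 m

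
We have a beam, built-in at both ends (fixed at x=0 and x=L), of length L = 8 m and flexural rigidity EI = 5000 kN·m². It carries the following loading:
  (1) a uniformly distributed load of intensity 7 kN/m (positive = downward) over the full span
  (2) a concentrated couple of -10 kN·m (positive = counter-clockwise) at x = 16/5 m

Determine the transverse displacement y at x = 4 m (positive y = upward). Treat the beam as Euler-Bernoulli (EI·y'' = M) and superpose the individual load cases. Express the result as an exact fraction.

y(4) = -152/9375 m

Load 1 — uniform load w=7 kN/m over full span:
  y_1 = -wx²(L-x)²/(24EI) = -7·4²·(8-4)²/(24·5000) = -28/1875 m
Load 2 — applied couple M₀=-10 kN·m at a=16/5 m (b=L-a=24/5):
  y_2 = (R_Ax³/6 - M_Ax²/2 - M₀(x-a)²/2)/EI  [x>a] with R_A=-9/5, M_A=-6/5 = ((-9/5)·4³/6 - (-6/5)·4²/2 - (-10)·(4-(16/5))²/2)/5000 = -4/3125 m
Superposition: y = Σ y_i = -152/9375 m ≈ -0.016213 m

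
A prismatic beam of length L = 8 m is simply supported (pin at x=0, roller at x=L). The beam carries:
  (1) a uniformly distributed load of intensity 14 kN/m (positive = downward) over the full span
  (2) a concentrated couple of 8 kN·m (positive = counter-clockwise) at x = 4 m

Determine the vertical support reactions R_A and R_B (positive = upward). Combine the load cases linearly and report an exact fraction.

R_A = 57 kN, R_B = 55 kN

Load 1 — uniform load w=14 kN/m over full span:
  R_A = wL/2 = 14·8/2 = 56 kN
  R_B = wL/2 = 14·8/2 = 56 kN
Load 2 — applied couple M₀=8 kN·m at a=4 m (b=L-a=4):
  R_A = M₀/L = 8/8 = 1 kN
  R_B = -M₀/L = -8/8 = -1 kN
Superposition: R_A = 57 kN, R_B = 55 kN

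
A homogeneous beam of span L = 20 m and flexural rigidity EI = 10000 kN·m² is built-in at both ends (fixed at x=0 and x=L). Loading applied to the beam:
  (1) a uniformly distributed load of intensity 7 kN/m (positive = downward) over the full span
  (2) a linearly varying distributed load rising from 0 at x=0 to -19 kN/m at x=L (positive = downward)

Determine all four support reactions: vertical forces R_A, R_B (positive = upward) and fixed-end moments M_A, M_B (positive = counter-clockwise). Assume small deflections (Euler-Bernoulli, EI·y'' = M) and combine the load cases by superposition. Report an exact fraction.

R_A = 13 kN, M_A = -20 kN·m, R_B = -63 kN, M_B = 440/3 kN·m

Load 1 — uniform load w=7 kN/m over full span:
  R_A = wL/2 = 7·20/2 = 70 kN
  M_A = wL²/12 = 7·20²/12 = 700/3 kN·m
  R_B = wL/2 = 7·20/2 = 70 kN
  M_B = -wL²/12 = -7·20²/12 = -700/3 kN·m
Load 2 — triangular load w₀=-19 kN/m (0→w₀ over full span):
  R_A = 3w₀L/20 = 3·(-19)·20/20 = -57 kN
  M_A = w₀L²/30 = (-19)·20²/30 = -760/3 kN·m
  R_B = 7w₀L/20 = 7·(-19)·20/20 = -133 kN
  M_B = -w₀L²/20 = -(-19)·20²/20 = 380 kN·m
Superposition: R_A = 13 kN, M_A = -20 kN·m, R_B = -63 kN, M_B = 440/3 kN·m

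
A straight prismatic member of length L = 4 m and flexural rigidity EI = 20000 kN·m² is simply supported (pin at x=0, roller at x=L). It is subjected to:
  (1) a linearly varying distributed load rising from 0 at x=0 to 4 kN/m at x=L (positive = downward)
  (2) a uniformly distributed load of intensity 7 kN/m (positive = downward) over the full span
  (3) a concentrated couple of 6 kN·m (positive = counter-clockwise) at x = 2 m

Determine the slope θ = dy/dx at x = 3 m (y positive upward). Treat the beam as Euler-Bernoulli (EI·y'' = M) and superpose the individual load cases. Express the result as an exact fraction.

θ(3) = 5843/7200000 rad

Load 1 — triangular load w₀=4 kN/m (0→w₀ over full span):
  θ_1 = -w₀(7L⁴-30L²x²+15x⁴)/(360LEI) = -4·(7·4⁴-30·4²·3²+15·3⁴)/(360·4·20000) = 1313/7200000 rad
Load 2 — uniform load w=7 kN/m over full span:
  θ_2 = -w(L³-6Lx²+4x³)/(24EI) = -7·(4³-6·4·3²+4·3³)/(24·20000) = 77/120000 rad
Load 3 — applied couple M₀=6 kN·m at a=2 m (b=L-a=2):
  θ_3 = (M₀x²/(2L)-M₀(x-a)+C₁)/EI  [x>a] with C₁=M₀(3b²-L²)/(6L)=-1 = (6·3²/(2·4)-6·(3-2)+(-1))/20000 = -1/80000 rad
Superposition: θ = Σ θ_i = 5843/7200000 rad ≈ 0.000812 rad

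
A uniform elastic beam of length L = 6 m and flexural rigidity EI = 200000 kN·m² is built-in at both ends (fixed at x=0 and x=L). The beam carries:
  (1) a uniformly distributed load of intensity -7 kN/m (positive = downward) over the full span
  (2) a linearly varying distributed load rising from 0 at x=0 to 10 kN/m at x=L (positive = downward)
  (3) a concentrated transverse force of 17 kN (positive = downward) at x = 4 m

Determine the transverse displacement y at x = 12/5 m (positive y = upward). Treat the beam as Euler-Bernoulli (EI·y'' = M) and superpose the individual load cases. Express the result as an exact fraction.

y(12/5) = -5581/234375000 m

Load 1 — uniform load w=-7 kN/m over full span:
  y_1 = -wx²(L-x)²/(24EI) = -(-7)·(12/5)²·(6-(12/5))²/(24·200000) = 1701/15625000 m
Load 2 — triangular load w₀=10 kN/m (0→w₀ over full span):
  y_2 = -w₀x²(L-x)²(x+2L)/(120LEI) = -10·(12/5)²·(6-(12/5))²·((12/5)+2·6)/(120·6·200000) = -729/9765625 m
Load 3 — point force P=17 kN at a=4 m (b=L-a=2):
  y_3 = -Pb²x²(3aL-(3a+b)x)/(6L³EI)  [x≤a] = -17·2²·(12/5)²·(3·4·6-(3·4+2)·(12/5))/(6·6³·200000) = -68/1171875 m
Superposition: y = Σ y_i = -5581/234375000 m ≈ -0.000024 m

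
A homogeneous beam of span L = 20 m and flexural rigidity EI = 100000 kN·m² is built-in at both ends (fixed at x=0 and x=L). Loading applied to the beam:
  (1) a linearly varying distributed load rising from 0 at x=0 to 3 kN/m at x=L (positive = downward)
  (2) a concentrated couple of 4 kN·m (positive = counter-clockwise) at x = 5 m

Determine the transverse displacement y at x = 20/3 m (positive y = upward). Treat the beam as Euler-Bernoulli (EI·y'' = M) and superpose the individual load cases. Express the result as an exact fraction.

Load 1 — triangular load w₀=3 kN/m (0→w₀ over full span):
  y_1 = -w₀x²(L-x)²(x+2L)/(120LEI) = -3·(20/3)²·(20-(20/3))²·((20/3)+2·20)/(120·20·100000) = -28/6075 m
Load 2 — applied couple M₀=4 kN·m at a=5 m (b=L-a=15):
  y_2 = (R_Ax³/6 - M_Ax²/2 - M₀(x-a)²/2)/EI  [x>a] with R_A=9/40, M_A=-3/4 = ((9/40)·(20/3)³/6 - (-3/4)·(20/3)²/2 - 4·((20/3)-5)²/2)/100000 = 1/4500 m
Superposition: y = Σ y_i = -533/121500 m ≈ -0.004387 m

y(20/3) = -533/121500 m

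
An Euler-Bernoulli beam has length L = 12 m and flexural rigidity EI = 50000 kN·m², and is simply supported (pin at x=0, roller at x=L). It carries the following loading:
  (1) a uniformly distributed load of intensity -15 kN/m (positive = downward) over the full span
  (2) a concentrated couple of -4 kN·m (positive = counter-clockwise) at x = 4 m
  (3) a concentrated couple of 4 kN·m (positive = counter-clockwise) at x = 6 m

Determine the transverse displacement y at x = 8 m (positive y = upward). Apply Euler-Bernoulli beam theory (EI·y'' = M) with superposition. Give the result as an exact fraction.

y(8) = 263/3750 m

Load 1 — uniform load w=-15 kN/m over full span:
  y_1 = -wx(L³-2Lx²+x³)/(24EI) = -(-15)·8·(12³-2·12·8²+8³)/(24·50000) = 44/625 m
Load 2 — applied couple M₀=-4 kN·m at a=4 m (b=L-a=8):
  y_2 = (M₀x³/(6L)-M₀(x-a)²/2+C₁x)/EI  [x>a] with C₁=M₀(3b²-L²)/(6L)=-8/3 = ((-4)·8³/(6·12)-(-4)·(8-4)²/2+(-8/3)·8)/50000 = -2/5625 m
Load 3 — applied couple M₀=4 kN·m at a=6 m (b=L-a=6):
  y_3 = (M₀x³/(6L)-M₀(x-a)²/2+C₁x)/EI  [x>a] with C₁=M₀(3b²-L²)/(6L)=-2 = (4·8³/(6·12)-4·(8-6)²/2+(-2)·8)/50000 = 1/11250 m
Superposition: y = Σ y_i = 263/3750 m ≈ 0.070133 m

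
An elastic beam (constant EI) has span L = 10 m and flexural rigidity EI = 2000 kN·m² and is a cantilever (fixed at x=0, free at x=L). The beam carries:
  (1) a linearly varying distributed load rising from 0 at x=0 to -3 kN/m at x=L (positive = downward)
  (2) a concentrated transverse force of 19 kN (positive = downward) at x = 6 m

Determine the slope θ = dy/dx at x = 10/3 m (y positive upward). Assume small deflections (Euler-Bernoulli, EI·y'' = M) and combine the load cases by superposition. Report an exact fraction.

Load 1 — triangular load w₀=-3 kN/m (0→w₀ over full span):
  θ_1 = (w₀Lx²/4-w₀L²x/3-w₀x⁴/(24L))/EI = ((-3)·10·(10/3)²/4-(-3)·10²·(10/3)/3-(-3)·(10/3)⁴/(24·10))/2000 = 163/1296 rad
Load 2 — point force P=19 kN at a=6 m (b=L-a=4):
  θ_2 = -Px(2a-x)/(2EI)  [x≤a] = -19·(10/3)·(2·6-(10/3))/(2·2000) = -247/1800 rad
Superposition: θ = Σ θ_i = -371/32400 rad ≈ -0.011451 rad

θ(10/3) = -371/32400 rad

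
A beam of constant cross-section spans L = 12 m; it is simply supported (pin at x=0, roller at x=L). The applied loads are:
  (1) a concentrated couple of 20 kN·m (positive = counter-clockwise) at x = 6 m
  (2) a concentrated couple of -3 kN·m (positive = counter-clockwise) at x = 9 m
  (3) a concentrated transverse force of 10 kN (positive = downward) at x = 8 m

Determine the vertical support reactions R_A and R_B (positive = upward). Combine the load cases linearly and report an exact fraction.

R_A = 19/4 kN, R_B = 21/4 kN

Load 1 — applied couple M₀=20 kN·m at a=6 m (b=L-a=6):
  R_A = M₀/L = 20/12 = 5/3 kN
  R_B = -M₀/L = -20/12 = -5/3 kN
Load 2 — applied couple M₀=-3 kN·m at a=9 m (b=L-a=3):
  R_A = M₀/L = (-3)/12 = -1/4 kN
  R_B = -M₀/L = -(-3)/12 = 1/4 kN
Load 3 — point force P=10 kN at a=8 m (b=L-a=4):
  R_A = Pb/L = 10·4/12 = 10/3 kN
  R_B = Pa/L = 10·8/12 = 20/3 kN
Superposition: R_A = 19/4 kN, R_B = 21/4 kN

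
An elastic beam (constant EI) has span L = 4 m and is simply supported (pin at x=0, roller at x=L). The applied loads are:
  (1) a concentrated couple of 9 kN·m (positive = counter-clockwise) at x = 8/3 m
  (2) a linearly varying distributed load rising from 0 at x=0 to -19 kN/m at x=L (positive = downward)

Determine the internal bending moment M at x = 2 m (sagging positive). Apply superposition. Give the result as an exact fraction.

Load 1 — applied couple M₀=9 kN·m at a=8/3 m (b=L-a=4/3):
  M_1 = M₀x/L  [x≤a] = 9·2/4 = 9/2 kN·m
Load 2 — triangular load w₀=-19 kN/m (0→w₀ over full span):
  M_2 = w₀Lx/6 - w₀x³/(6L) = (-19)·4·2/6 - (-19)·2³/(6·4) = -19 kN·m
Superposition: M = Σ M_i = -29/2 kN·m ≈ -14.500000 kN·m

M(2) = -29/2 kN·m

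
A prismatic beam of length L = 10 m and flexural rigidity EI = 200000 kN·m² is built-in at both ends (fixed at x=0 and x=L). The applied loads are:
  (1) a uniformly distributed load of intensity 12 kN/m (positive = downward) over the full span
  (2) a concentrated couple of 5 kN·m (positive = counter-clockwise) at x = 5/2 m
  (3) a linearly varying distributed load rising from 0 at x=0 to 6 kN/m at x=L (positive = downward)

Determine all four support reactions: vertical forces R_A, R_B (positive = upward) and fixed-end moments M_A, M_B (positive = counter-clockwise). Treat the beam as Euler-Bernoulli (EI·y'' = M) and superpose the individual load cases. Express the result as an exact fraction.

R_A = 1113/16 kN, M_A = 1905/16 kN·m, R_B = 1287/16 kN, M_B = -2055/16 kN·m

Load 1 — uniform load w=12 kN/m over full span:
  R_A = wL/2 = 12·10/2 = 60 kN
  M_A = wL²/12 = 12·10²/12 = 100 kN·m
  R_B = wL/2 = 12·10/2 = 60 kN
  M_B = -wL²/12 = -12·10²/12 = -100 kN·m
Load 2 — applied couple M₀=5 kN·m at a=5/2 m (b=L-a=15/2):
  R_A = 6M₀ab/L³ = 6·5·(5/2)·(15/2)/10³ = 9/16 kN
  M_A = M₀b(2a-b)/L² = 5·(15/2)·(2·(5/2)-(15/2))/10² = -15/16 kN·m
  R_B = -6M₀ab/L³ = -6·5·(5/2)·(15/2)/10³ = -9/16 kN
  M_B = M₀a(2b-a)/L² = 5·(5/2)·(2·(15/2)-(5/2))/10² = 25/16 kN·m
Load 3 — triangular load w₀=6 kN/m (0→w₀ over full span):
  R_A = 3w₀L/20 = 3·6·10/20 = 9 kN
  M_A = w₀L²/30 = 6·10²/30 = 20 kN·m
  R_B = 7w₀L/20 = 7·6·10/20 = 21 kN
  M_B = -w₀L²/20 = -6·10²/20 = -30 kN·m
Superposition: R_A = 1113/16 kN, M_A = 1905/16 kN·m, R_B = 1287/16 kN, M_B = -2055/16 kN·m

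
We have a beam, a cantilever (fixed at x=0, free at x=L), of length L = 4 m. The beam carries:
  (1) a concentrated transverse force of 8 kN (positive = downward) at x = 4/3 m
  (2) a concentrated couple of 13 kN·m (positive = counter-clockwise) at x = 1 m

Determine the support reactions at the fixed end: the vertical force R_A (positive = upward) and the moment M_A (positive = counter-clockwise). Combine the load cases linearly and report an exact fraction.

R_A = 8 kN, M_A = -7/3 kN·m

Load 1 — point force P=8 kN at a=4/3 m (b=L-a=8/3):
  R_A = P = 8 kN
  M_A = Pa = 8·(4/3) = 32/3 kN·m
Load 2 — applied couple M₀=13 kN·m at a=1 m (b=L-a=3):
  R_A = 0 kN
  M_A = -M₀ = -13 kN·m
Superposition: R_A = 8 kN, M_A = -7/3 kN·m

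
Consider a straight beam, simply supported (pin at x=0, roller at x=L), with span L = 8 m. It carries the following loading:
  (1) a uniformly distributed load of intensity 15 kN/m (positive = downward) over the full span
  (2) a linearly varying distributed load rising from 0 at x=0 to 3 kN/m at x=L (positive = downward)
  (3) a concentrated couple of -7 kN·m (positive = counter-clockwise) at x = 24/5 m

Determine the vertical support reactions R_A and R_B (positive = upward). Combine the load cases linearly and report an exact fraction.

R_A = 505/8 kN, R_B = 551/8 kN

Load 1 — uniform load w=15 kN/m over full span:
  R_A = wL/2 = 15·8/2 = 60 kN
  R_B = wL/2 = 15·8/2 = 60 kN
Load 2 — triangular load w₀=3 kN/m (0→w₀ over full span):
  R_A = w₀L/6 = 3·8/6 = 4 kN
  R_B = w₀L/3 = 3·8/3 = 8 kN
Load 3 — applied couple M₀=-7 kN·m at a=24/5 m (b=L-a=16/5):
  R_A = M₀/L = (-7)/8 = -7/8 kN
  R_B = -M₀/L = -(-7)/8 = 7/8 kN
Superposition: R_A = 505/8 kN, R_B = 551/8 kN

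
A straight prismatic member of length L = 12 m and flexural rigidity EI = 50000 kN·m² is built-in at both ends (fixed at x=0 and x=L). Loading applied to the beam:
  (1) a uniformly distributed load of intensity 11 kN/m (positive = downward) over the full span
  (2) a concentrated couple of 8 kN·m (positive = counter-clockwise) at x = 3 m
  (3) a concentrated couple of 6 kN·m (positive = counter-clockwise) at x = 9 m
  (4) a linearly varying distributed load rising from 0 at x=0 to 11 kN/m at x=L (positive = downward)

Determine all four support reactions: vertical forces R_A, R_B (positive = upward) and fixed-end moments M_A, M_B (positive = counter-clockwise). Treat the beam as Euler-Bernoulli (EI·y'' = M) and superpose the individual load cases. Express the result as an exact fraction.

R_A = 6969/80 kN, M_A = 7407/40 kN·m, R_B = 8871/80 kN, M_B = -8393/40 kN·m

Load 1 — uniform load w=11 kN/m over full span:
  R_A = wL/2 = 11·12/2 = 66 kN
  M_A = wL²/12 = 11·12²/12 = 132 kN·m
  R_B = wL/2 = 11·12/2 = 66 kN
  M_B = -wL²/12 = -11·12²/12 = -132 kN·m
Load 2 — applied couple M₀=8 kN·m at a=3 m (b=L-a=9):
  R_A = 6M₀ab/L³ = 6·8·3·9/12³ = 3/4 kN
  M_A = M₀b(2a-b)/L² = 8·9·(2·3-9)/12² = -3/2 kN·m
  R_B = -6M₀ab/L³ = -6·8·3·9/12³ = -3/4 kN
  M_B = M₀a(2b-a)/L² = 8·3·(2·9-3)/12² = 5/2 kN·m
Load 3 — applied couple M₀=6 kN·m at a=9 m (b=L-a=3):
  R_A = 6M₀ab/L³ = 6·6·9·3/12³ = 9/16 kN
  M_A = M₀b(2a-b)/L² = 6·3·(2·9-3)/12² = 15/8 kN·m
  R_B = -6M₀ab/L³ = -6·6·9·3/12³ = -9/16 kN
  M_B = M₀a(2b-a)/L² = 6·9·(2·3-9)/12² = -9/8 kN·m
Load 4 — triangular load w₀=11 kN/m (0→w₀ over full span):
  R_A = 3w₀L/20 = 3·11·12/20 = 99/5 kN
  M_A = w₀L²/30 = 11·12²/30 = 264/5 kN·m
  R_B = 7w₀L/20 = 7·11·12/20 = 231/5 kN
  M_B = -w₀L²/20 = -11·12²/20 = -396/5 kN·m
Superposition: R_A = 6969/80 kN, M_A = 7407/40 kN·m, R_B = 8871/80 kN, M_B = -8393/40 kN·m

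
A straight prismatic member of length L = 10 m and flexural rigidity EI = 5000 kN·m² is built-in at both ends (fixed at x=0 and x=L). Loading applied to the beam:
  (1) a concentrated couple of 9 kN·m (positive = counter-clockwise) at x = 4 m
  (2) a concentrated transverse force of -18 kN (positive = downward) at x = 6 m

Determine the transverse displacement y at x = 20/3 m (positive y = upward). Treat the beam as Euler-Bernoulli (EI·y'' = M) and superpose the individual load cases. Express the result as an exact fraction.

y(20/3) = 2/125 m

Load 1 — applied couple M₀=9 kN·m at a=4 m (b=L-a=6):
  y_1 = (R_Ax³/6 - M_Ax²/2 - M₀(x-a)²/2)/EI  [x>a] with R_A=162/125, M_A=27/25 = ((162/125)·(20/3)³/6 - (27/25)·(20/3)²/2 - 9·((20/3)-4)²/2)/5000 = 1/625 m
Load 2 — point force P=-18 kN at a=6 m (b=L-a=4):
  y_2 = -Pa²(L-x)²(3bL-(3b+a)(L-x))/(6L³EI)  [x>a] = -(-18)·6²·(10-(20/3))²·(3·4·10-(3·4+6)·(10-(20/3)))/(6·10³·5000) = 9/625 m
Superposition: y = Σ y_i = 2/125 m ≈ 0.016000 m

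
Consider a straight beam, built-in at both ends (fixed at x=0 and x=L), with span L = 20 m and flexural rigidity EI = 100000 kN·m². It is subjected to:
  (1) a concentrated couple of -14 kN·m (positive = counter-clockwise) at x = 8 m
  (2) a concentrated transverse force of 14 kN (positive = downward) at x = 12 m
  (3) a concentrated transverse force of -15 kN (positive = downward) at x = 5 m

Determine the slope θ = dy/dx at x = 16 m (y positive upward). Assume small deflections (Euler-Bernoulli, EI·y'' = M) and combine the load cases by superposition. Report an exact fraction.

Load 1 — applied couple M₀=-14 kN·m at a=8 m (b=L-a=12):
  θ_1 = (R_Ax²/2 - M_Ax - M₀(x-a))/EI  [x>a] with R_A=-126/125, M_A=-42/25 = ((-126/125)·16²/2 - (-42/25)·16 - (-14)·(16-8))/100000 = 77/781250 rad
Load 2 — point force P=14 kN at a=12 m (b=L-a=8):
  θ_2 = Pa²(L-x)(2bL-(3b+a)(L-x))/(2L³EI)  [x>a] = 14·12²·(20-16)·(2·8·20-(3·8+12)·(20-16))/(2·20³·100000) = 693/781250 rad
Load 3 — point force P=-15 kN at a=5 m (b=L-a=15):
  θ_3 = Pa²(L-x)(2bL-(3b+a)(L-x))/(2L³EI)  [x>a] = (-15)·5²·(20-16)·(2·15·20-(3·15+5)·(20-16))/(2·20³·100000) = -3/8000 rad
Superposition: θ = Σ θ_i = 3053/5000000 rad ≈ 0.000611 rad

θ(16) = 3053/5000000 rad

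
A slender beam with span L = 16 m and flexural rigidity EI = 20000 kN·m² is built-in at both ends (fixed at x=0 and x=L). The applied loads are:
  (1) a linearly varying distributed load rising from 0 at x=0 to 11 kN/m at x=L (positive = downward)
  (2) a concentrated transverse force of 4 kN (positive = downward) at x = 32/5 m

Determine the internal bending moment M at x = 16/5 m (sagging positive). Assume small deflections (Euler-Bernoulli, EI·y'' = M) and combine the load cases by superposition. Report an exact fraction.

Load 1 — triangular load w₀=11 kN/m (0→w₀ over full span):
  M_1 = 3w₀Lx/20 - w₀L²/30 - w₀x³/(6L) = 3·11·16·(16/5)/20 - 11·16²/30 - 11·(16/5)³/(6·16) = -4928/375 kN·m
Load 2 — point force P=4 kN at a=32/5 m (b=L-a=48/5):
  M_2 = Pb²(3a+b)x/L³ - Pab²/L²  [x≤a] = 4·(48/5)²·(3·(32/5)+(48/5))·(16/5)/16³ - 4·(32/5)·(48/5)²/16² = -576/625 kN·m
Superposition: M = Σ M_i = -26368/1875 kN·m ≈ -14.062933 kN·m

M(16/5) = -26368/1875 kN·m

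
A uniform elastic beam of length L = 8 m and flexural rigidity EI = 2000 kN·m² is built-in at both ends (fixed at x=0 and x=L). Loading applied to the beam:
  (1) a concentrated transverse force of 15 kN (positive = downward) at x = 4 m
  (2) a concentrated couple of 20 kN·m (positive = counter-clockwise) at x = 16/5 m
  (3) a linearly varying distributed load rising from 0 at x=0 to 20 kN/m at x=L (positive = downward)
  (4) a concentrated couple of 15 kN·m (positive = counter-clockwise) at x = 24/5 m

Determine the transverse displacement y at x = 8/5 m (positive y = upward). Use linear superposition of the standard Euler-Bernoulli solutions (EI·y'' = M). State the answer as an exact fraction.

y(8/5) = -33658/1171875 m

Load 1 — point force P=15 kN at a=4 m (b=L-a=4):
  y_1 = -Pb²x²(3aL-(3a+b)x)/(6L³EI)  [x≤a] = -15·4²·(8/5)²·(3·4·8-(3·4+4)·(8/5))/(6·8³·2000) = -22/3125 m
Load 2 — applied couple M₀=20 kN·m at a=16/5 m (b=L-a=24/5):
  y_2 = (R_Ax³/6 - M_Ax²/2)/EI  [x≤a] with R_A=18/5, M_A=12/5 = ((18/5)·(8/5)³/6 - (12/5)·(8/5)²/2)/2000 = -24/78125 m
Load 3 — triangular load w₀=20 kN/m (0→w₀ over full span):
  y_3 = -w₀x²(L-x)²(x+2L)/(120LEI) = -20·(8/5)²·(8-(8/5))²·((8/5)+2·8)/(120·8·2000) = -22528/1171875 m
Load 4 — applied couple M₀=15 kN·m at a=24/5 m (b=L-a=16/5):
  y_4 = (R_Ax³/6 - M_Ax²/2)/EI  [x≤a] with R_A=27/10, M_A=24/5 = ((27/10)·(8/5)³/6 - (24/5)·(8/5)²/2)/2000 = -168/78125 m
Superposition: y = Σ y_i = -33658/1171875 m ≈ -0.028721 m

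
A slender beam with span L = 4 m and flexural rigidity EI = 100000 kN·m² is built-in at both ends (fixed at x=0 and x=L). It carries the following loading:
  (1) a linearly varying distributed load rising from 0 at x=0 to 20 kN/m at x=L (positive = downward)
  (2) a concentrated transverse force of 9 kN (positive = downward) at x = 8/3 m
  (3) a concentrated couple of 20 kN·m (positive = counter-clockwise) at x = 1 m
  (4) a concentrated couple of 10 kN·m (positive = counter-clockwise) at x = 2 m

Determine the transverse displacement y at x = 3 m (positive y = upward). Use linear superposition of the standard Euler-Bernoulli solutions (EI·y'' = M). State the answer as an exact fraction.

Load 1 — triangular load w₀=20 kN/m (0→w₀ over full span):
  y_1 = -w₀x²(L-x)²(x+2L)/(120LEI) = -20·3²·(4-3)²·(3+2·4)/(120·4·100000) = -33/800000 m
Load 2 — point force P=9 kN at a=8/3 m (b=L-a=4/3):
  y_2 = -Pa²(L-x)²(3bL-(3b+a)(L-x))/(6L³EI)  [x>a] = -9·(8/3)²·(4-3)²·(3·(4/3)·4-(3·(4/3)+(8/3))·(4-3))/(6·4³·100000) = -7/450000 m
Load 3 — applied couple M₀=20 kN·m at a=1 m (b=L-a=3):
  y_3 = (R_Ax³/6 - M_Ax²/2 - M₀(x-a)²/2)/EI  [x>a] with R_A=45/8, M_A=-15/4 = ((45/8)·3³/6 - (-15/4)·3²/2 - 20·(3-1)²/2)/100000 = 7/320000 m
Load 4 — applied couple M₀=10 kN·m at a=2 m (b=L-a=2):
  y_4 = (R_Ax³/6 - M_Ax²/2 - M₀(x-a)²/2)/EI  [x>a] with R_A=15/4, M_A=5/2 = ((15/4)·3³/6 - (5/2)·3²/2 - 10·(3-2)²/2)/100000 = 1/160000 m
Superposition: y = Σ y_i = -413/14400000 m ≈ -0.000029 m

y(3) = -413/14400000 m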